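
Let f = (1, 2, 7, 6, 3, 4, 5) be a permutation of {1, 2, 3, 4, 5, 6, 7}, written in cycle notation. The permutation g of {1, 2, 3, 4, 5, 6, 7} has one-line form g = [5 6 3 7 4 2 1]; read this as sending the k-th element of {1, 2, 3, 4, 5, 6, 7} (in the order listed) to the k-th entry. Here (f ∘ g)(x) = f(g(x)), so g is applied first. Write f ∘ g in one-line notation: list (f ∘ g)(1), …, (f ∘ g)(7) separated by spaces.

For each element, apply g then f: 1 → 5 → 1; 2 → 6 → 3; 3 → 3 → 4; 4 → 7 → 6; 5 → 4 → 5; 6 → 2 → 7; 7 → 1 → 2.
Collecting the images, f ∘ g = [1 3 4 6 5 7 2].

1 3 4 6 5 7 2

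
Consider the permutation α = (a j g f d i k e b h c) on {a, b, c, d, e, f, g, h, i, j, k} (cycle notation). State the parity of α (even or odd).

even

The cycle lengths are 11.
A cycle of length ℓ contributes ℓ−1 transpositions, so α is a product of 10 transpositions — even.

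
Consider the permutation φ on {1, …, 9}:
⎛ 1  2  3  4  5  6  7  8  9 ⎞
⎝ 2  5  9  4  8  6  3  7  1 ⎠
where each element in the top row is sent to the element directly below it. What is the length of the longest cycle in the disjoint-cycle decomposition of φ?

7

Decomposing into disjoint cycles gives (1, 2, 5, 8, 7, 3, 9); the longest has length 7.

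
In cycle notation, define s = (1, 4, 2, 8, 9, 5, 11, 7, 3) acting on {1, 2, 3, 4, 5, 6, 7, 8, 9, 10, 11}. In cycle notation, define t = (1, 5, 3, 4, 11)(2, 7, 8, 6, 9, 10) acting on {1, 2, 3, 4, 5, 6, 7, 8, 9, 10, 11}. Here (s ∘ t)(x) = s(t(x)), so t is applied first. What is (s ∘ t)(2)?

3

(s ∘ t)(2) = s(t(2)). t(2) = 7, then s(7) = 3. So (s ∘ t)(2) = 3.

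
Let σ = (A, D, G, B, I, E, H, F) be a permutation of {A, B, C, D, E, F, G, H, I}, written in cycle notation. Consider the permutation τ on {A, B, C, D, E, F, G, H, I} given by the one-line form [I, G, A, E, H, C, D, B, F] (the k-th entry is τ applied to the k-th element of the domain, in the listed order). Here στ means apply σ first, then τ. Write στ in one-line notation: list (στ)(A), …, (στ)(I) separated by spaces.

E F A D B I G C H

(στ)(x) = τ(σ(x)). Computing each image: τ(σ(A)) = τ(D) = E, τ(σ(B)) = τ(I) = F, τ(σ(C)) = τ(C) = A, τ(σ(D)) = τ(G) = D, τ(σ(E)) = τ(H) = B, τ(σ(F)) = τ(A) = I, τ(σ(G)) = τ(B) = G, τ(σ(H)) = τ(F) = C, τ(σ(I)) = τ(E) = H.
Hence στ = [E F A D B I G C H].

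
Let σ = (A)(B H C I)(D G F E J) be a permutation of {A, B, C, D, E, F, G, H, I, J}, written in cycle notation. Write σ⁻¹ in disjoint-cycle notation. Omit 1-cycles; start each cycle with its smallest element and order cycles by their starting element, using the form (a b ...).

(B I C H)(D J E F G)

If σ sends a → b within a cycle, σ⁻¹ sends b → a; equivalently, reverse each cycle.
Reversing each cycle of σ and rotating so the smallest element leads gives (B I C H)(D J E F G).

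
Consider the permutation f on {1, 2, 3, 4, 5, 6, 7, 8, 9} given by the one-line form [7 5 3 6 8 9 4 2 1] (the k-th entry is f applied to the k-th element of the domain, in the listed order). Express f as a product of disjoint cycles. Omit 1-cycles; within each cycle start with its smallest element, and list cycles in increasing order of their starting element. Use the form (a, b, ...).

From 1: 1 → 7 → 4 → 6 → 9 → 1, closing the cycle (1, 7, 4, 6, 9).
Repeating from the next unused element and collecting all non-trivial cycles gives (1, 7, 4, 6, 9)(2, 5, 8).

(1, 7, 4, 6, 9)(2, 5, 8)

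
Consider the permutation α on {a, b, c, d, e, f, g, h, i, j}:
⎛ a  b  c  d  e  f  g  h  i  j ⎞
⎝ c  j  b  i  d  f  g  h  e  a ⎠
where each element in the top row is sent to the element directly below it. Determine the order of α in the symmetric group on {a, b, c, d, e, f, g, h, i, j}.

Decomposing into disjoint cycles gives cycle lengths 4, 3, 1, 1, 1.
The order of α is the least common multiple of its cycle lengths: lcm(4, 3) = 12.

12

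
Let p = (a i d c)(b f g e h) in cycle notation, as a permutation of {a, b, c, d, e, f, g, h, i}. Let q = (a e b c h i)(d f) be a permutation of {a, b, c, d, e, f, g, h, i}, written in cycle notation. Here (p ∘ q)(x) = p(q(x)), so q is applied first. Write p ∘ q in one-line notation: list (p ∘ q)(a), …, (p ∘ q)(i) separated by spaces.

Chase each element through q then p: a → e → h; b → c → a; c → h → b; d → f → g; e → b → f; f → d → c; g → g → e; h → i → d; i → a → i.
So p ∘ q in one-line form is h a b g f c e d i.

h a b g f c e d i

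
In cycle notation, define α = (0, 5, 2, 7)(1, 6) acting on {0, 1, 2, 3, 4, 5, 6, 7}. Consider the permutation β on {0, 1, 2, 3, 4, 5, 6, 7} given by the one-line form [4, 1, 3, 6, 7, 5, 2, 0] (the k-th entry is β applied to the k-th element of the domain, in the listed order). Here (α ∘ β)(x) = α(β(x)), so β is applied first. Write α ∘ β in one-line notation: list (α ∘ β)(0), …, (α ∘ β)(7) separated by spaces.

4 6 3 1 0 2 7 5

Chase each element through β then α: 0 → 4 → 4; 1 → 1 → 6; 2 → 3 → 3; 3 → 6 → 1; 4 → 7 → 0; 5 → 5 → 2; 6 → 2 → 7; 7 → 0 → 5.
Collecting the images, α ∘ β = [4 6 3 1 0 2 7 5].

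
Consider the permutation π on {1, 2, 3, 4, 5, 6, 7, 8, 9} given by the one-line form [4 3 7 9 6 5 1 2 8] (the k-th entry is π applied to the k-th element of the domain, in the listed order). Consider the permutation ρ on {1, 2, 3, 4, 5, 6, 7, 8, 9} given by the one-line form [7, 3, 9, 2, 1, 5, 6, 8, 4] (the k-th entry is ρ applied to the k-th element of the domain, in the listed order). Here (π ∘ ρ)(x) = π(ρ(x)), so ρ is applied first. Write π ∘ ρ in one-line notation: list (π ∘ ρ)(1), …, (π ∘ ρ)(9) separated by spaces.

Chase each element through ρ then π: 1 → 7 → 1; 2 → 3 → 7; 3 → 9 → 8; 4 → 2 → 3; 5 → 1 → 4; 6 → 5 → 6; 7 → 6 → 5; 8 → 8 → 2; 9 → 4 → 9.
Collecting the images, π ∘ ρ = [1 7 8 3 4 6 5 2 9].

1 7 8 3 4 6 5 2 9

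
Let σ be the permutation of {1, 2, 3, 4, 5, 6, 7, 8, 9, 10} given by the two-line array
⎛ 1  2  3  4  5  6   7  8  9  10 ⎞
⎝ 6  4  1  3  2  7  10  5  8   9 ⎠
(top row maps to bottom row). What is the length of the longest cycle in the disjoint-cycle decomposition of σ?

10

Decomposing into disjoint cycles gives (1, 6, 7, 10, 9, 8, 5, 2, 4, 3); the longest has length 10.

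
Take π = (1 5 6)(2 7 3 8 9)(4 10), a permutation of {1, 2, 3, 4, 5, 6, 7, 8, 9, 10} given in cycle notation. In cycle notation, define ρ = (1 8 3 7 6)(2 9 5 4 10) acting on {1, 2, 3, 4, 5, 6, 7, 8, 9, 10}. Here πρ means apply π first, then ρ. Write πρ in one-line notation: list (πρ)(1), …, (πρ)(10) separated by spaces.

4 6 3 2 1 8 7 5 9 10

(πρ)(x) = ρ(π(x)). Computing each image: ρ(π(1)) = ρ(5) = 4, ρ(π(2)) = ρ(7) = 6, ρ(π(3)) = ρ(8) = 3, ρ(π(4)) = ρ(10) = 2, ρ(π(5)) = ρ(6) = 1, ρ(π(6)) = ρ(1) = 8, ρ(π(7)) = ρ(3) = 7, ρ(π(8)) = ρ(9) = 5, ρ(π(9)) = ρ(2) = 9, ρ(π(10)) = ρ(4) = 10.
Hence πρ = [4 6 3 2 1 8 7 5 9 10].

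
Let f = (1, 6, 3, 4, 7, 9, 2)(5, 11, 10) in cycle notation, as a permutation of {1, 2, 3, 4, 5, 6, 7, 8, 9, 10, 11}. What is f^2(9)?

9 lies in the 7-cycle (1, 6, 3, 4, 7, 9, 2).
Stepping 2 places around the cycle: 9 → 2 → 1.

1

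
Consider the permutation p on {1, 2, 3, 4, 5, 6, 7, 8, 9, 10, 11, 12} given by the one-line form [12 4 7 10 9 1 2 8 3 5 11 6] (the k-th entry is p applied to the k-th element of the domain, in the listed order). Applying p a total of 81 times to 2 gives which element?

9

Tracing 2 → 4 → … returns to 2 after 7 steps, so 2 lies in a 7-cycle (2, 4, 10, 5, 9, 3, 7).
Powers repeat with period 7 on this cycle, and 81 mod 7 = 4, so p^81(2) = p^4(2).
Stepping 4 places around the cycle: 2 → 4 → 10 → 5 → 9.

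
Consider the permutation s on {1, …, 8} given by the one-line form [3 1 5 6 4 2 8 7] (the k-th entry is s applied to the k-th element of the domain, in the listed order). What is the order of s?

6

The disjoint-cycle form of s has cycle lengths 6, 2.
The order is lcm(6, 2) = 6.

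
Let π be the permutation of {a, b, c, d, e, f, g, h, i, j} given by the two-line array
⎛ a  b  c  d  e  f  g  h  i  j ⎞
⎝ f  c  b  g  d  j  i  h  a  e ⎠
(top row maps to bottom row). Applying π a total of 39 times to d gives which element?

Tracing d → g → … returns to d after 7 steps, so d lies in a 7-cycle (a, f, j, e, d, g, i).
On a 7-cycle, π^7 is the identity, so π^39 = π^4 there (39 ≡ 4 mod 7).
Advancing 4 steps from d: d → g → i → a → f.

f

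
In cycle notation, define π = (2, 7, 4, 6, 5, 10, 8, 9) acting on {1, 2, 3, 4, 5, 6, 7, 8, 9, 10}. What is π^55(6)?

4

6 lies in the 8-cycle (2, 7, 4, 6, 5, 10, 8, 9).
Powers repeat with period 8 on this cycle, and 55 mod 8 = 7, so π^55(6) = π^7(6).
Advancing 7 steps from 6: 6 → 5 → 10 → 8 → 9 → 2 → 7 → 4.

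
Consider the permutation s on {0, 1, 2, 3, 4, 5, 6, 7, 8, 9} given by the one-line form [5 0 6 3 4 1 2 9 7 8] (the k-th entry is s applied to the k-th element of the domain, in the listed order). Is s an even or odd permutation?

In disjoint-cycle form the cycle lengths are 3, 3, 2, 1, 1.
A cycle of length ℓ contributes ℓ−1 transpositions, so s is a product of 2 + 2 + 1 = 5 transpositions — odd.

odd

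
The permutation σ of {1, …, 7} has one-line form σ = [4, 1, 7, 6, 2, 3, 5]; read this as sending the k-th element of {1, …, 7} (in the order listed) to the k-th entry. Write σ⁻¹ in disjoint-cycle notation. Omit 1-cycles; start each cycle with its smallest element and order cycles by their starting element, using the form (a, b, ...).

First write σ in disjoint cycles: (1, 4, 6, 3, 7, 5, 2).
The inverse reverses every cycle; in canonical form, σ⁻¹ = (1, 2, 5, 7, 3, 6, 4).

(1, 2, 5, 7, 3, 6, 4)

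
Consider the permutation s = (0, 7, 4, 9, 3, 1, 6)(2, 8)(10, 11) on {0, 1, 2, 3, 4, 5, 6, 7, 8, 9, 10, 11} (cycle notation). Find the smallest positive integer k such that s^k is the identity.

The cycle type of s is (7, 2, 2, 1).
Since disjoint cycles commute, ord(s) = lcm(7, 2, 2) = 14.

14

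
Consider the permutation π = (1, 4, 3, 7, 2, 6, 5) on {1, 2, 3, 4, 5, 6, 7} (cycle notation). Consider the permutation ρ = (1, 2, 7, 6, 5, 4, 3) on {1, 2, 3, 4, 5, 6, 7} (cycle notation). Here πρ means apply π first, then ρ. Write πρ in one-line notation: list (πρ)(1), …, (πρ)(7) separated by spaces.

(πρ)(x) = ρ(π(x)). Computing each image: ρ(π(1)) = ρ(4) = 3, ρ(π(2)) = ρ(6) = 5, ρ(π(3)) = ρ(7) = 6, ρ(π(4)) = ρ(3) = 1, ρ(π(5)) = ρ(1) = 2, ρ(π(6)) = ρ(5) = 4, ρ(π(7)) = ρ(2) = 7.
Hence πρ = [3 5 6 1 2 4 7].

3 5 6 1 2 4 7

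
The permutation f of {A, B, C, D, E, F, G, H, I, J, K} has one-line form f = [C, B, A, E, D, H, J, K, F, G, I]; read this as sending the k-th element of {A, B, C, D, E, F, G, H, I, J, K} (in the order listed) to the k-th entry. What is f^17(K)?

I

Tracing K → I → … returns to K after 4 steps, so K lies in a 4-cycle (F H K I).
On a 4-cycle, f^4 is the identity, so f^17 = f^1 there (17 ≡ 1 mod 4).
Advancing 1 step from K: K → I.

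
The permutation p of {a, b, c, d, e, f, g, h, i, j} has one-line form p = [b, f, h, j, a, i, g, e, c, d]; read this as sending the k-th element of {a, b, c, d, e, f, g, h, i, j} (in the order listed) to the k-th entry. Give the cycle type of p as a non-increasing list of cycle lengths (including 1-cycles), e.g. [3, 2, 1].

The disjoint cycles are (a b f i c h e)(d j)(g), with lengths 7, 2, 1 in non-increasing order.

[7, 2, 1]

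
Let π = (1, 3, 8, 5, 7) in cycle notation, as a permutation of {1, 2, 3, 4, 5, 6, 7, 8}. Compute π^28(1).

5

1 lies in the 5-cycle (1, 3, 8, 5, 7).
Powers repeat with period 5 on this cycle, and 28 mod 5 = 3, so π^28(1) = π^3(1).
Advancing 3 steps from 1: 1 → 3 → 8 → 5.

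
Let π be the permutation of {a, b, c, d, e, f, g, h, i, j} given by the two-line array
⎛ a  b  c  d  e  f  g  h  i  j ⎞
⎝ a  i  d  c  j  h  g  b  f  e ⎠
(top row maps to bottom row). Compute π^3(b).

Tracing b → i → … returns to b after 4 steps, so b lies in a 4-cycle (b i f h).
Advancing 3 steps from b: b → i → f → h.

h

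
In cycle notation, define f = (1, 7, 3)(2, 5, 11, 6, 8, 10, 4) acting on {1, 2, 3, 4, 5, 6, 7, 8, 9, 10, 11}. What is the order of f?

21

The disjoint cycles have lengths 7, 3, 1.
The order of f is the least common multiple of its cycle lengths: lcm(7, 3) = 21.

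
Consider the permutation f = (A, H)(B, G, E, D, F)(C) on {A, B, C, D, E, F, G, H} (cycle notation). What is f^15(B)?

B

B lies in the 5-cycle (B, G, E, D, F).
Powers repeat with period 5 on this cycle, and 15 mod 5 = 0, so f^15(B) = f^0(B).
So f^15(B) = B.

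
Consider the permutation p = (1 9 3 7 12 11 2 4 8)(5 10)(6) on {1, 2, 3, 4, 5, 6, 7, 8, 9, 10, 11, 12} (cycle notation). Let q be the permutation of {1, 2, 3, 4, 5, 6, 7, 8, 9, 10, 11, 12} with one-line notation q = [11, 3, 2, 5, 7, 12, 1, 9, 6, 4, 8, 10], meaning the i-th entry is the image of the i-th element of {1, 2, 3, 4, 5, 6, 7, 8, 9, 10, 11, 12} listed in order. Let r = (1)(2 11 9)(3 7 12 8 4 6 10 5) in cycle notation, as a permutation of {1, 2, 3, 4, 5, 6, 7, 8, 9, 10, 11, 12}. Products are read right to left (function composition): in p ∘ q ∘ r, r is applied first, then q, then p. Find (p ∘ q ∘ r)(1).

(p ∘ q ∘ r)(1) = p(q(r(1))). r(1) = 1, then q(1) = 11, then p(11) = 2, so the result is 2.

2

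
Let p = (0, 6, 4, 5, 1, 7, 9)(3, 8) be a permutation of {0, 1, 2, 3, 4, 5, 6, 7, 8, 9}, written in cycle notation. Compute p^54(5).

6

5 lies in the 7-cycle (0, 6, 4, 5, 1, 7, 9).
Powers repeat with period 7 on this cycle, and 54 mod 7 = 5, so p^54(5) = p^5(5).
Advancing 5 steps from 5: 5 → 1 → 7 → 9 → 0 → 6.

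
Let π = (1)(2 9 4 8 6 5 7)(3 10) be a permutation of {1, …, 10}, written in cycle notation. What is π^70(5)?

5 lies in the 7-cycle (2 9 4 8 6 5 7).
On a 7-cycle, π^7 is the identity, so π^70 = π^0 there (70 ≡ 0 mod 7).
So π^70(5) = 5.

5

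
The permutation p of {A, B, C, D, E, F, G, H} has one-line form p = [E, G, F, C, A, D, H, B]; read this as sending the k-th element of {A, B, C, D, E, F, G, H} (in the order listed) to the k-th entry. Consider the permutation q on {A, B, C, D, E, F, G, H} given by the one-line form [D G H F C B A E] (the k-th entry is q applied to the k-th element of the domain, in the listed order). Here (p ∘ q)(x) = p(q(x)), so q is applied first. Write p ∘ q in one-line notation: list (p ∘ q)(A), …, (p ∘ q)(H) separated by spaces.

C H B D F G E A

For each element, apply q then p: A → D → C; B → G → H; C → H → B; D → F → D; E → C → F; F → B → G; G → A → E; H → E → A.
Collecting the images, p ∘ q = [C H B D F G E A].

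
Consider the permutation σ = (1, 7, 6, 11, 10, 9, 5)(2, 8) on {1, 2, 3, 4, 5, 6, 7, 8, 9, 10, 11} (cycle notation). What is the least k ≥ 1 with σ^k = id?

14

The cycle type of σ is (7, 2, 1, 1).
Since disjoint cycles commute, ord(σ) = lcm(7, 2) = 14.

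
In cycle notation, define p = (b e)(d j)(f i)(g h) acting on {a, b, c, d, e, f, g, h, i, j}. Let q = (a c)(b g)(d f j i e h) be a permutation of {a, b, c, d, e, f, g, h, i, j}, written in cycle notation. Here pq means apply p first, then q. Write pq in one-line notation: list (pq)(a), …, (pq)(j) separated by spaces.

(pq)(x) = q(p(x)). Computing each image: q(p(a)) = q(a) = c, q(p(b)) = q(e) = h, q(p(c)) = q(c) = a, q(p(d)) = q(j) = i, q(p(e)) = q(b) = g, q(p(f)) = q(i) = e, q(p(g)) = q(h) = d, q(p(h)) = q(g) = b, q(p(i)) = q(f) = j, q(p(j)) = q(d) = f.
Hence pq = [c h a i g e d b j f].

c h a i g e d b j f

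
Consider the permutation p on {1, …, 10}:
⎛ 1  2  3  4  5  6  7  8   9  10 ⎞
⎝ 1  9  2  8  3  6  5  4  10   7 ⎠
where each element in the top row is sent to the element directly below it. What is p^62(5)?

Tracing 5 → 3 → … returns to 5 after 6 steps, so 5 lies in a 6-cycle (2 9 10 7 5 3).
Since the cycle has length 6, p^62 acts on it the same as p^2 (62 mod 6 = 2).
Stepping 2 places around the cycle: 5 → 3 → 2.

2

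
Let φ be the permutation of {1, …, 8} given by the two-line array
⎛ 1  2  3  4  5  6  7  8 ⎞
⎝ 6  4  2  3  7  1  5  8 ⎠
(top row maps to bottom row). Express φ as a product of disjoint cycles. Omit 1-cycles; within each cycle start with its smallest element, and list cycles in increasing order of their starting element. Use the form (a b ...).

Iterating φ from 1 gives 1 → 6 → 1; that is the 2-cycle (1 6).
Continuing from each remaining unvisited element yields (1 6)(2 4 3)(5 7).

(1 6)(2 4 3)(5 7)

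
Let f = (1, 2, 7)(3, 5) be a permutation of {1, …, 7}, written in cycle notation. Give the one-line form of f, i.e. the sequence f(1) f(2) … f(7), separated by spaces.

2 7 5 4 3 6 1

Reading each image from the cycles: 1↦2, 2↦7, 3↦5, 4↦4, 5↦3, 6↦6, 7↦1.
So the one-line form is 2 7 5 4 3 6 1.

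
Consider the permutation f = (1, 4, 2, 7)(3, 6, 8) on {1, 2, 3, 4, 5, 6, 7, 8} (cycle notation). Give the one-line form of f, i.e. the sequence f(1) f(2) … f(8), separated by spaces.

4 7 6 2 5 8 1 3

Image by image: 1→4, 2→7, 3→6, 4→2, 5→5, 6→8, 7→1, 8→3.
So the one-line form is 4 7 6 2 5 8 1 3.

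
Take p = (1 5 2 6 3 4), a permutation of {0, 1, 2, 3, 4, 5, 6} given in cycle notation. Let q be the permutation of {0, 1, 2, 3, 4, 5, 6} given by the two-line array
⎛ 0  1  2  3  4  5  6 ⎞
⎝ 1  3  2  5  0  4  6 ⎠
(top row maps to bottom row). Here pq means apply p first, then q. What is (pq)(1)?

4

First apply p: p(1) = 5, then q(5) = 4. Thus (pq)(1) = 4.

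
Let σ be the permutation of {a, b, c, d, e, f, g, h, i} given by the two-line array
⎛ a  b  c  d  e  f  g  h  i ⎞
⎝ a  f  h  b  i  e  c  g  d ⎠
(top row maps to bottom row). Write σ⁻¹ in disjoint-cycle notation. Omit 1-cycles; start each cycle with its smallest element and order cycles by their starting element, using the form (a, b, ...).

(b, d, i, e, f)(c, g, h)

First write σ in disjoint cycles: (b, f, e, i, d)(c, h, g).
The inverse reverses every cycle; in canonical form, σ⁻¹ = (b, d, i, e, f)(c, g, h).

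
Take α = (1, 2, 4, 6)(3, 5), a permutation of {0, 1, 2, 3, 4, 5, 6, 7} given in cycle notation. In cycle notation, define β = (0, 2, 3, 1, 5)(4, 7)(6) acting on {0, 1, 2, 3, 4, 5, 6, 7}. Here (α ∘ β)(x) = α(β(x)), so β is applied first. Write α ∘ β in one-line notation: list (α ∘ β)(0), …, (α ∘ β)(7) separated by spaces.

(α ∘ β)(x) = α(β(x)). Computing each image: α(β(0)) = α(2) = 4, α(β(1)) = α(5) = 3, α(β(2)) = α(3) = 5, α(β(3)) = α(1) = 2, α(β(4)) = α(7) = 7, α(β(5)) = α(0) = 0, α(β(6)) = α(6) = 1, α(β(7)) = α(4) = 6.
Hence α ∘ β = [4 3 5 2 7 0 1 6].

4 3 5 2 7 0 1 6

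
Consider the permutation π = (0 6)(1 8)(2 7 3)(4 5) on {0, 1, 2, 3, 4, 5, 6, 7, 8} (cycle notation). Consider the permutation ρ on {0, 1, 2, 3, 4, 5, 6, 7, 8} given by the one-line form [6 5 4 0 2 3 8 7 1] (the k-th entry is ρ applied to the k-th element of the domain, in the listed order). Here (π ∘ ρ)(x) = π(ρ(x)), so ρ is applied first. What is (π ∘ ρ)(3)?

6

First apply ρ: ρ(3) = 0, then π(0) = 6. Thus (π ∘ ρ)(3) = 6.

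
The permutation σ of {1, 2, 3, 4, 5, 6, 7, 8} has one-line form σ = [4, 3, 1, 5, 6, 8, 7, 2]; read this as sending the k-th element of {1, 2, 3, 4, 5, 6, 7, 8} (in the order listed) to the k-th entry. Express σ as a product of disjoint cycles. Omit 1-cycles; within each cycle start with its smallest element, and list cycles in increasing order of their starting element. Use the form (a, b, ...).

Start at 1 and follow images: 1 → 4 → 5 → 6 → 8 → 2 → 3 → 1, giving the cycle (1, 4, 5, 6, 8, 2, 3).
Repeating from the next unused element and collecting all non-trivial cycles gives (1, 4, 5, 6, 8, 2, 3).

(1, 4, 5, 6, 8, 2, 3)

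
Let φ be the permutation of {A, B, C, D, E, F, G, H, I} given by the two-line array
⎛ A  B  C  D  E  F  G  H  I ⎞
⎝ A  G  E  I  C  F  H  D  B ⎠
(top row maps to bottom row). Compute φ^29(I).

Tracing I → B → … returns to I after 5 steps, so I lies in a 5-cycle (B G H D I).
Since the cycle has length 5, φ^29 acts on it the same as φ^4 (29 mod 5 = 4).
Advancing 4 steps from I: I → B → G → H → D.

D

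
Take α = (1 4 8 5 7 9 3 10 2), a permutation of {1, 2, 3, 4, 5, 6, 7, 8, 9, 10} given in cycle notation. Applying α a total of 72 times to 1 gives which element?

1

1 lies in the 9-cycle (1 4 8 5 7 9 3 10 2).
Powers repeat with period 9 on this cycle, and 72 mod 9 = 0, so α^72(1) = α^0(1).
So α^72(1) = 1.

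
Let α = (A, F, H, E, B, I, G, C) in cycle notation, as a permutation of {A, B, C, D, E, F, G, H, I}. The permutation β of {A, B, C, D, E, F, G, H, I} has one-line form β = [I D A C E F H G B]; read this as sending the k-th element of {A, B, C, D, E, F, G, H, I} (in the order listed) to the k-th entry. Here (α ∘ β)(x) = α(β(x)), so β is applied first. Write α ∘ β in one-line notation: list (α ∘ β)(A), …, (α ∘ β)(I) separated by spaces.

Chase each element through β then α: A → I → G; B → D → D; C → A → F; D → C → A; E → E → B; F → F → H; G → H → E; H → G → C; I → B → I.
Collecting the images, α ∘ β = [G D F A B H E C I].

G D F A B H E C I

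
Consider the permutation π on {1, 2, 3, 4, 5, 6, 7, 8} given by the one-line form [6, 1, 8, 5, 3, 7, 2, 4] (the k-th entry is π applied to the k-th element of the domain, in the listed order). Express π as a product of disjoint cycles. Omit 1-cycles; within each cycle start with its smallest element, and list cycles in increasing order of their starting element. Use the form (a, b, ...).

Start at 1 and follow images: 1 → 6 → 7 → 2 → 1, giving the cycle (1, 6, 7, 2).
Continuing from each remaining unvisited element yields (1, 6, 7, 2)(3, 8, 4, 5).

(1, 6, 7, 2)(3, 8, 4, 5)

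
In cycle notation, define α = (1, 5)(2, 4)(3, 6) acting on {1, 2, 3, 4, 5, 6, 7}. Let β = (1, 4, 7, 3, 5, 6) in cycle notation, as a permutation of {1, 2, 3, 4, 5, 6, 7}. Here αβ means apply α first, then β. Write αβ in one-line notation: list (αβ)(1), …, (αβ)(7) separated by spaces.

6 7 1 2 4 5 3

Chase each element through α then β: 1 → 5 → 6; 2 → 4 → 7; 3 → 6 → 1; 4 → 2 → 2; 5 → 1 → 4; 6 → 3 → 5; 7 → 7 → 3.
So αβ in one-line form is 6 7 1 2 4 5 3.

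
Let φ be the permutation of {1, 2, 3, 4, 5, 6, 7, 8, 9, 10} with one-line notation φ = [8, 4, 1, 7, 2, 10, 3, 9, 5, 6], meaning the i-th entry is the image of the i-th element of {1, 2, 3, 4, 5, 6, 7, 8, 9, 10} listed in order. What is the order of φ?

Writing φ as disjoint cycles, the cycle lengths are 8, 2.
Since disjoint cycles commute, ord(φ) = lcm(8, 2) = 8.

8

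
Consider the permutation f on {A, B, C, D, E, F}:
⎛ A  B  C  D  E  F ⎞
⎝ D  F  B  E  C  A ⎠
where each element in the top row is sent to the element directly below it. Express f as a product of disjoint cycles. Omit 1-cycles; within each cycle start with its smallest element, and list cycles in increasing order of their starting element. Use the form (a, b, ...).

Start at A and follow images: A → D → E → C → B → F → A, giving the cycle (A, D, E, C, B, F).
Repeating from the next unused element and collecting all non-trivial cycles gives (A, D, E, C, B, F).

(A, D, E, C, B, F)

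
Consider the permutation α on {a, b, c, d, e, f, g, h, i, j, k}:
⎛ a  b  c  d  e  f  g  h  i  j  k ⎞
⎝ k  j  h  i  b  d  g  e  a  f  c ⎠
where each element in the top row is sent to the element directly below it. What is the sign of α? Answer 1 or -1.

-1

In disjoint-cycle form the cycle lengths are 10, 1.
A cycle of length ℓ contributes ℓ−1 transpositions, so α is a product of 9 transpositions — odd.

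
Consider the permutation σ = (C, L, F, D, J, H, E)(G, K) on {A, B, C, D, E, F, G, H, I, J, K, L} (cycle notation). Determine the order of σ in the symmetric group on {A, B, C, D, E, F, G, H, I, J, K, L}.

14

The cycle type of σ is (7, 2, 1, 1, 1).
The order of σ is the least common multiple of its cycle lengths: lcm(7, 2) = 14.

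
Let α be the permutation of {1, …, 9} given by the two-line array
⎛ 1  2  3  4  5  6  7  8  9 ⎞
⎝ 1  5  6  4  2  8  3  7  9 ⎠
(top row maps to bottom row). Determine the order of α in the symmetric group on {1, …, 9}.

4

The disjoint-cycle form of α has cycle lengths 4, 2, 1, 1, 1.
Since disjoint cycles commute, ord(α) = lcm(4, 2) = 4.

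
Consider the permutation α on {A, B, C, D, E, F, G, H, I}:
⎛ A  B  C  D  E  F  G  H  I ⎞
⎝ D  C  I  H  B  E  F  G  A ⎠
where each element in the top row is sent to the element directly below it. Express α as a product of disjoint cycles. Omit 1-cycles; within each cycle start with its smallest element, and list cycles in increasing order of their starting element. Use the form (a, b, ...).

(A, D, H, G, F, E, B, C, I)

From A: A → D → H → G → F → E → B → C → I → A, closing the cycle (A, D, H, G, F, E, B, C, I).
Continuing from each remaining unvisited element yields (A, D, H, G, F, E, B, C, I).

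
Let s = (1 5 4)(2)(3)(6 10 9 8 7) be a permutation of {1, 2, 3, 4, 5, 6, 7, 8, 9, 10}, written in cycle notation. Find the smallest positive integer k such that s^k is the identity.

The disjoint cycles have lengths 5, 3, 1, 1.
The order is lcm(5, 3) = 15.

15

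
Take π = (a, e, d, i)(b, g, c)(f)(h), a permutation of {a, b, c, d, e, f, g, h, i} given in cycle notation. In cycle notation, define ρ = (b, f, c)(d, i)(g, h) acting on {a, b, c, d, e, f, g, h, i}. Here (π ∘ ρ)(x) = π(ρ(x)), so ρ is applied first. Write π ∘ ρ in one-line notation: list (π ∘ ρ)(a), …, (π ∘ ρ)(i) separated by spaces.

e f g a d b h c i

(π ∘ ρ)(x) = π(ρ(x)). Computing each image: π(ρ(a)) = π(a) = e, π(ρ(b)) = π(f) = f, π(ρ(c)) = π(b) = g, π(ρ(d)) = π(i) = a, π(ρ(e)) = π(e) = d, π(ρ(f)) = π(c) = b, π(ρ(g)) = π(h) = h, π(ρ(h)) = π(g) = c, π(ρ(i)) = π(d) = i.
Hence π ∘ ρ = [e f g a d b h c i].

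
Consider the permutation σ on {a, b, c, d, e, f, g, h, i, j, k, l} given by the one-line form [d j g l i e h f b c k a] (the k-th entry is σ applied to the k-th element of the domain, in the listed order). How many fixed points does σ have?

1

The fixed points (elements with σ(x) = x) are {k}, so there is 1.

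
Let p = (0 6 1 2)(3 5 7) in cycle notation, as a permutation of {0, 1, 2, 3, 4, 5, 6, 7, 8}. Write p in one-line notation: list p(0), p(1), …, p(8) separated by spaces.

Image by image: 0↦6, 1↦2, 2↦0, 3↦5, 4↦4, 5↦7, 6↦1, 7↦3, 8↦8.
So the one-line form is 6 2 0 5 4 7 1 3 8.

6 2 0 5 4 7 1 3 8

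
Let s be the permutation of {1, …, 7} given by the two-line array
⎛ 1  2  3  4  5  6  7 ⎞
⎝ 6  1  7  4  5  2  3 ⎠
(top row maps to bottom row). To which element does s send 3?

The entry below 3 in the array is 7, so s(3) = 7.

7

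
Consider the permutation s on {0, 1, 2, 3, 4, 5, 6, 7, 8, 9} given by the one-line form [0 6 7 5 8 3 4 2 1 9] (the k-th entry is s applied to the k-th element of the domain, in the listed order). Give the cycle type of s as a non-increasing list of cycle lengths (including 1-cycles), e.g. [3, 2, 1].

The disjoint cycles are (0)(1, 6, 4, 8)(2, 7)(3, 5)(9), with lengths 4, 2, 2, 1, 1 in non-increasing order.

[4, 2, 2, 1, 1]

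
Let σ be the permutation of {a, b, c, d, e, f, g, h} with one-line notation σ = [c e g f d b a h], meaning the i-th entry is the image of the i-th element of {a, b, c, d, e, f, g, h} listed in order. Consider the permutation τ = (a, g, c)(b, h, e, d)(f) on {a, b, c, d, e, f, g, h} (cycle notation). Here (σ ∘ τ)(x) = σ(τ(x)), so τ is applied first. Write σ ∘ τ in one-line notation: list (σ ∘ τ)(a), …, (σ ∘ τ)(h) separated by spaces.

a h c e f b g d

(σ ∘ τ)(x) = σ(τ(x)). Computing each image: σ(τ(a)) = σ(g) = a, σ(τ(b)) = σ(h) = h, σ(τ(c)) = σ(a) = c, σ(τ(d)) = σ(b) = e, σ(τ(e)) = σ(d) = f, σ(τ(f)) = σ(f) = b, σ(τ(g)) = σ(c) = g, σ(τ(h)) = σ(e) = d.
Hence σ ∘ τ = [a h c e f b g d].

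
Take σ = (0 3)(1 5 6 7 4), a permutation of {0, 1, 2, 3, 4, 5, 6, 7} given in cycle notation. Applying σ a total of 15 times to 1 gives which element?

1 lies in the 5-cycle (1 5 6 7 4).
Since the cycle has length 5, σ^15 acts on it the same as σ^0 (15 mod 5 = 0).
So σ^15(1) = 1.

1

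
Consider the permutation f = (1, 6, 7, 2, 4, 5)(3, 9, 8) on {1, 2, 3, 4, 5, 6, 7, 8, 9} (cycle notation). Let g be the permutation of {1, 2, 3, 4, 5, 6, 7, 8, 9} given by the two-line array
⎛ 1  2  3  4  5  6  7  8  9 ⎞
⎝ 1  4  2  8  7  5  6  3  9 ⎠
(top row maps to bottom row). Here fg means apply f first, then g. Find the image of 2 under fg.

8

f(2) = 4, then g(4) = 8; composing gives (fg)(2) = 8.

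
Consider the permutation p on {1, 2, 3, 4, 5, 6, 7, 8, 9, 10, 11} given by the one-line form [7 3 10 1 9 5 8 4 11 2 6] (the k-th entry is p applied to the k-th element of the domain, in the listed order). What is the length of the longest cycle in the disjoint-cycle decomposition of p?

Decomposing into disjoint cycles gives (1 7 8 4)(2 3 10)(5 9 11 6); the longest has length 4.

4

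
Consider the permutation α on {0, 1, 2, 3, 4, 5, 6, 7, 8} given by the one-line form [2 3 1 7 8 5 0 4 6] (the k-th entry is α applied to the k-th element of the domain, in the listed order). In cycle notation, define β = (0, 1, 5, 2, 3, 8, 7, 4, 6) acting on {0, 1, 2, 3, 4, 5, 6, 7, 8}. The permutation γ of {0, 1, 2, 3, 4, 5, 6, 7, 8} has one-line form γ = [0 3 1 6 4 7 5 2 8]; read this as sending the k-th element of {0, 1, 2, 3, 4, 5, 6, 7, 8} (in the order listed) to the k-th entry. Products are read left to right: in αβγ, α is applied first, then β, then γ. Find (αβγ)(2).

(αβγ)(2) = γ(β(α(2))). α(2) = 1, then β(1) = 5, then γ(5) = 7, so the result is 7.

7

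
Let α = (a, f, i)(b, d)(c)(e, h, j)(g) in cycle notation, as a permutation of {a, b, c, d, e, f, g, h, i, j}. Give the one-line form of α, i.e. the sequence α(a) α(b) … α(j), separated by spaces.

f d c b h i g j a e

Reading each image from the cycles: a↦f, b↦d, c↦c, d↦b, e↦h, f↦i, g↦g, h↦j, i↦a, j↦e.
Listing these in domain order gives f d c b h i g j a e.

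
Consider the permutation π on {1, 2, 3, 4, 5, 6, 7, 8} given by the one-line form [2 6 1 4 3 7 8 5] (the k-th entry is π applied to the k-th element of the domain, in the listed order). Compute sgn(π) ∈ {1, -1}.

1

In disjoint-cycle form the cycle lengths are 7, 1.
A cycle is odd iff its length is even; π has 0 even-length cycles, so sgn(π) = (−1)^0 and π is even.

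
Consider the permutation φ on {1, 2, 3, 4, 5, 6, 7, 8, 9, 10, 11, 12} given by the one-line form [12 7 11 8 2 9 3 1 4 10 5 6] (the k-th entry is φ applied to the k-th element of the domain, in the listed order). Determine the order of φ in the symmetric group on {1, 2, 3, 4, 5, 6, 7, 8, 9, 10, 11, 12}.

The disjoint-cycle form of φ has cycle lengths 6, 5, 1.
The order is lcm(6, 5) = 30.

30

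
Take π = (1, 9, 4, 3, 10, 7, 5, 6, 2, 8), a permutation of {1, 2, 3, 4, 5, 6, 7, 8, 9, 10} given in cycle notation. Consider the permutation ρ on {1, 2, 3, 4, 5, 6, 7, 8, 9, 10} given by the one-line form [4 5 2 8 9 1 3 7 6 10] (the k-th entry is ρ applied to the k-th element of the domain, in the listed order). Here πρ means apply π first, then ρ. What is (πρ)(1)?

π(1) = 9, then ρ(9) = 6; composing gives (πρ)(1) = 6.

6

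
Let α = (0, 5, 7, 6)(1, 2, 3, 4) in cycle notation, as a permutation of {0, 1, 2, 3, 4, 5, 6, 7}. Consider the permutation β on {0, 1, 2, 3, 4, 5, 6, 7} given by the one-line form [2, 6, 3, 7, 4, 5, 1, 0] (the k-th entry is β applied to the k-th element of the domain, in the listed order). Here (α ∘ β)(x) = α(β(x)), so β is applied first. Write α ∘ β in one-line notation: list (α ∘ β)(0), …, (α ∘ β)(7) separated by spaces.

Chase each element through β then α: 0 → 2 → 3; 1 → 6 → 0; 2 → 3 → 4; 3 → 7 → 6; 4 → 4 → 1; 5 → 5 → 7; 6 → 1 → 2; 7 → 0 → 5.
Collecting the images, α ∘ β = [3 0 4 6 1 7 2 5].

3 0 4 6 1 7 2 5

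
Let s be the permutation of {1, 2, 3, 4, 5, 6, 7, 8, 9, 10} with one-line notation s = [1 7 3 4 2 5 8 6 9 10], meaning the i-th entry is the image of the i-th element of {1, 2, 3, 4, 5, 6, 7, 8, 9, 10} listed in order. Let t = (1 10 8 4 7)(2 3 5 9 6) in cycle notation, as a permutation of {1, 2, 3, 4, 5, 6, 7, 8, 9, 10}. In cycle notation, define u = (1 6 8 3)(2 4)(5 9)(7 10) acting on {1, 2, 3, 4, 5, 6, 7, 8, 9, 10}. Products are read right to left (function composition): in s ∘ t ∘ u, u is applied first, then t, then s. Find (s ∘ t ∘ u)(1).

(s ∘ t ∘ u)(1) = s(t(u(1))). u(1) = 6, then t(6) = 2, then s(2) = 7, so the result is 7.

7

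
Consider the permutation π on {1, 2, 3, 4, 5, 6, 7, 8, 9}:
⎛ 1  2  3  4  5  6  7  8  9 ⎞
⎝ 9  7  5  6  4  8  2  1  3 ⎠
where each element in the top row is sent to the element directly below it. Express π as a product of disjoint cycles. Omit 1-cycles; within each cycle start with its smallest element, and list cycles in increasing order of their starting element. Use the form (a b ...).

(1 9 3 5 4 6 8)(2 7)

Iterating π from 1 gives 1 → 9 → 3 → 5 → 4 → 6 → 8 → 1; that is the 7-cycle (1 9 3 5 4 6 8).
Continuing from each remaining unvisited element yields (1 9 3 5 4 6 8)(2 7).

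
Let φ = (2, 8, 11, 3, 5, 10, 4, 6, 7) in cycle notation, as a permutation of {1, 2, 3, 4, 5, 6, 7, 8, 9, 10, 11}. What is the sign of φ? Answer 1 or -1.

1

The cycle lengths are 9, 1, 1.
A cycle of length ℓ contributes ℓ−1 transpositions, so φ is a product of 8 transpositions — even.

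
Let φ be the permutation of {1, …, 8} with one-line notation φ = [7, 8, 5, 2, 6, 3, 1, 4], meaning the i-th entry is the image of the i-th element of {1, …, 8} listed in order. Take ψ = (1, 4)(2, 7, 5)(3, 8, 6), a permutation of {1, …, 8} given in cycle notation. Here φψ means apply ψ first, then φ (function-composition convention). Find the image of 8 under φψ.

(φψ)(8) = φ(ψ(8)). ψ(8) = 6, then φ(6) = 3. So (φψ)(8) = 3.

3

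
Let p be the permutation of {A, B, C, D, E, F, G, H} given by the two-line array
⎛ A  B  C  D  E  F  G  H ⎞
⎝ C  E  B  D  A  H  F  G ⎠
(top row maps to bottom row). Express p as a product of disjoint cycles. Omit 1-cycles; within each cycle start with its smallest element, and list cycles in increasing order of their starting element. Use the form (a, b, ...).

From A: A → C → B → E → A, closing the cycle (A, C, B, E).
Repeating from the next unused element and collecting all non-trivial cycles gives (A, C, B, E)(F, H, G).

(A, C, B, E)(F, H, G)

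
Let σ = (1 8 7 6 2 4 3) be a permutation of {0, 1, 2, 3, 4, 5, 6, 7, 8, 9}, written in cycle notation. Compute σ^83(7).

8

7 lies in the 7-cycle (1 8 7 6 2 4 3).
On a 7-cycle, σ^7 is the identity, so σ^83 = σ^6 there (83 ≡ 6 mod 7).
Advancing 6 steps from 7: 7 → 6 → 2 → 4 → 3 → 1 → 8.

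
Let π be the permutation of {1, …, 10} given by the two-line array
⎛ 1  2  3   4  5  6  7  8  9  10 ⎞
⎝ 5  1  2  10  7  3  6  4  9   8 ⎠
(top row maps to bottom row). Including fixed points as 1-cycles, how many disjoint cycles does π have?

3

The cycle decomposition is (1 5 7 6 3 2)(4 10 8)(9), which has 3 cycles (counting 1-cycles).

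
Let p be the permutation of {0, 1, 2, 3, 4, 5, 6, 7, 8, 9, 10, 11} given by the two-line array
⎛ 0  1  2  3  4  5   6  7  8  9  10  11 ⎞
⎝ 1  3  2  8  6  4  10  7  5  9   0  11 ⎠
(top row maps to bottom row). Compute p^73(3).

Tracing 3 → 8 → … returns to 3 after 8 steps, so 3 lies in an 8-cycle (0, 1, 3, 8, 5, 4, 6, 10).
Since the cycle has length 8, p^73 acts on it the same as p^1 (73 mod 8 = 1).
Stepping 1 place around the cycle: 3 → 8.

8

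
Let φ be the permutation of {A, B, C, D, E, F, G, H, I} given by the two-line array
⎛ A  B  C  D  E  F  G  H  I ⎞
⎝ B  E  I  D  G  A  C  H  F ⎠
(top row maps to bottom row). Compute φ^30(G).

I

Tracing G → C → … returns to G after 7 steps, so G lies in a 7-cycle (A B E G C I F).
Since the cycle has length 7, φ^30 acts on it the same as φ^2 (30 mod 7 = 2).
Stepping 2 places around the cycle: G → C → I.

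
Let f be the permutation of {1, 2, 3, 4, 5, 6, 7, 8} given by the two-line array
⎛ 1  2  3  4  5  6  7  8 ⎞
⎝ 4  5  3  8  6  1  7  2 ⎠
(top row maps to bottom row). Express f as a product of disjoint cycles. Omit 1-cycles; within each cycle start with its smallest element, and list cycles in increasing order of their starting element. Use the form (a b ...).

(1 4 8 2 5 6)

Iterating f from 1 gives 1 → 4 → 8 → 2 → 5 → 6 → 1; that is the 6-cycle (1 4 8 2 5 6).
Continuing from each remaining unvisited element yields (1 4 8 2 5 6).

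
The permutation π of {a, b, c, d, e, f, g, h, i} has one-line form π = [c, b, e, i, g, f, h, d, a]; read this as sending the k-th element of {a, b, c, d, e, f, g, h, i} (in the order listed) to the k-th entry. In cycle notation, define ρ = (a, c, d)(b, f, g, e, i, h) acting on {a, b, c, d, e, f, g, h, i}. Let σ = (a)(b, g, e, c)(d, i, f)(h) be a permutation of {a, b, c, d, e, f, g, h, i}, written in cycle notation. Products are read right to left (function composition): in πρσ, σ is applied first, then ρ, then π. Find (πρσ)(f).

c

Apply the permutations in order: σ(f) = d, then ρ(d) = a, then π(a) = c. So (πρσ)(f) = c.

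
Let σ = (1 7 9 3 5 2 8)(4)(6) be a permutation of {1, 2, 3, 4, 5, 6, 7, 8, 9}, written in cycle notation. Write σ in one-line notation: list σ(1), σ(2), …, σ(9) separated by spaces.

7 8 5 4 2 6 9 1 3

Reading each image from the cycles: 1↦7, 2↦8, 3↦5, 4↦4, 5↦2, 6↦6, 7↦9, 8↦1, 9↦3.
Listing these in domain order gives 7 8 5 4 2 6 9 1 3.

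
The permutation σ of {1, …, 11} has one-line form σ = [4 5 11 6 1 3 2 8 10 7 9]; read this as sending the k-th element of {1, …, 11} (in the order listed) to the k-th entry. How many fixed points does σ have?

The fixed points (elements with σ(x) = x) are {8}, so there is 1.

1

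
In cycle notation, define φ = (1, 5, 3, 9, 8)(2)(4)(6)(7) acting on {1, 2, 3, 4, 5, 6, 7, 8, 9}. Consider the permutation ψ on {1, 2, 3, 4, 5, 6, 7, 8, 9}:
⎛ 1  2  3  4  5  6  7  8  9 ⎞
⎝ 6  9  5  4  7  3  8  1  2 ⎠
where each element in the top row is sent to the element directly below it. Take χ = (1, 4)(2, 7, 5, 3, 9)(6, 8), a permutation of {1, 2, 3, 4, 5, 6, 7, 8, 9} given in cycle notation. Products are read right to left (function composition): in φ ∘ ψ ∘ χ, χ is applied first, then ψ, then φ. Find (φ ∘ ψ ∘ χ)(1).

4

Chase 1: χ(1) = 4; ψ(4) = 4; φ(4) = 4. Hence (φ ∘ ψ ∘ χ)(1) = 4.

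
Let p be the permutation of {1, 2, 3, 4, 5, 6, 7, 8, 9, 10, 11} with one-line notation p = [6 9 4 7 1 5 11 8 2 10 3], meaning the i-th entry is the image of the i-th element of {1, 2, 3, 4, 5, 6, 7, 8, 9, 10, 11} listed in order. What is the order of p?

12

Decomposing into disjoint cycles gives cycle lengths 4, 3, 2, 1, 1.
The order is lcm(4, 3, 2) = 12.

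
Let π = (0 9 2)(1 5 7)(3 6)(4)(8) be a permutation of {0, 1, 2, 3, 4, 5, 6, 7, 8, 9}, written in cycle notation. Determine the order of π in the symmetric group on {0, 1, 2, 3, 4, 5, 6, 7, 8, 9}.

6

The cycle type of π is (3, 3, 2, 1, 1).
Since disjoint cycles commute, ord(π) = lcm(3, 3, 2) = 6.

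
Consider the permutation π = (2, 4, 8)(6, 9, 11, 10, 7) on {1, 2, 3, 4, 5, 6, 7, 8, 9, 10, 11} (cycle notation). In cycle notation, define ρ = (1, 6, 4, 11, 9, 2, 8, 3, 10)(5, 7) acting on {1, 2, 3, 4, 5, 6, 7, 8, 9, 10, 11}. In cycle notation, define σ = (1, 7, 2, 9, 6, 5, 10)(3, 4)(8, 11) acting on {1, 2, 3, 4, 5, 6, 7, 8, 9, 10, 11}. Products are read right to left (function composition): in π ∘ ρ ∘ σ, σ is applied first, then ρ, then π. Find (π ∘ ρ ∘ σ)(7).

Apply the permutations in order: σ(7) = 2, then ρ(2) = 8, then π(8) = 2. So (π ∘ ρ ∘ σ)(7) = 2.

2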